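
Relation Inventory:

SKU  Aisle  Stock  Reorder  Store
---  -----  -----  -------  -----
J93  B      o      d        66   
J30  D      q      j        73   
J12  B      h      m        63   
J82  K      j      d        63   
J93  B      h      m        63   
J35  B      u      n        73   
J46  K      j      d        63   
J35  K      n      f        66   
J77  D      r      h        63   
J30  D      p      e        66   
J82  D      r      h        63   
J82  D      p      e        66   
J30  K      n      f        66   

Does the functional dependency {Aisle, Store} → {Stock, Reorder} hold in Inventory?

Yes

(Aisle=B, Store=66): 1 row → {Stock,Reorder} = (o, d) ✓
(Aisle=D, Store=73): 1 row → {Stock,Reorder} = (q, j) ✓
(Aisle=B, Store=63): 2 rows → {Stock,Reorder} = (h, m), (h, m) ✓
(Aisle=K, Store=63): 2 rows → {Stock,Reorder} = (j, d), (j, d) ✓
(Aisle=B, Store=73): 1 row → {Stock,Reorder} = (u, n) ✓
(Aisle=K, Store=66): 2 rows → {Stock,Reorder} = (n, f), (n, f) ✓
(Aisle=D, Store=63): 2 rows → {Stock,Reorder} = (r, h), (r, h) ✓
(Aisle=D, Store=66): 2 rows → {Stock,Reorder} = (p, e), (p, e) ✓
Every {Aisle, Store} value is associated with a single {Stock, Reorder} value, so {Aisle, Store} → {Stock, Reorder} holds.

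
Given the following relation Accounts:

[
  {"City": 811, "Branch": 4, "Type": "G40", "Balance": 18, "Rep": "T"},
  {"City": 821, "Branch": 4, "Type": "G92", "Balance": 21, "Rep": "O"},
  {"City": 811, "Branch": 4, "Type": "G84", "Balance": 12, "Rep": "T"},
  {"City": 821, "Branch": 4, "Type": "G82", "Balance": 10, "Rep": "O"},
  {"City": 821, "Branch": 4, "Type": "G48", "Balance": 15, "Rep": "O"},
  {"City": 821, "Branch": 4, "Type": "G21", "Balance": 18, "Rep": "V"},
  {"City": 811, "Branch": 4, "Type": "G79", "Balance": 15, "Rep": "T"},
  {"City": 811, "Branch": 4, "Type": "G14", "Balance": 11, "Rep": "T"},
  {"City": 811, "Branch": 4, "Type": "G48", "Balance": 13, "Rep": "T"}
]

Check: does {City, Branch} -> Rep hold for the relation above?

(City=811, Branch=4): 5 rows → Rep = T, T, T, T, T ✓
(City=821, Branch=4): 4 rows → Rep takes values {O, V} — violation
Two rows agree on {City, Branch} but differ on Rep, so {City, Branch} -> Rep does not hold.

No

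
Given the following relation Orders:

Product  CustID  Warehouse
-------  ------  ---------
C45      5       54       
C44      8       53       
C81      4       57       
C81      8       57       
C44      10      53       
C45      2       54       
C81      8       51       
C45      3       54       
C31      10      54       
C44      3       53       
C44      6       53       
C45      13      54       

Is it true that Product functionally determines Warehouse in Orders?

Product=C45: 4 rows → Warehouse = 54, 54, 54, 54 ✓
Product=C44: 4 rows → Warehouse = 53, 53, 53, 53 ✓
Product=C81: 3 rows → Warehouse takes values {57, 51} — violation
Product=C31: 1 row → Warehouse = 54 ✓
Two rows agree on Product but differ on Warehouse, so Product → Warehouse does not hold.

No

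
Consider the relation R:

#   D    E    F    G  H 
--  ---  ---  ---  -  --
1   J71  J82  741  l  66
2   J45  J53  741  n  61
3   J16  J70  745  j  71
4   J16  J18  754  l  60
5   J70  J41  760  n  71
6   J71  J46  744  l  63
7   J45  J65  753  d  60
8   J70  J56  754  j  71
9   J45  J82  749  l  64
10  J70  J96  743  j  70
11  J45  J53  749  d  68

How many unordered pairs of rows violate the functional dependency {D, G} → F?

3

(D=J71, G=l): violating pairs (1,6) — 1 pair.
(D=J45, G=d): violating pairs (7,11) — 1 pair.
(D=J70, G=j): violating pairs (8,10) — 1 pair.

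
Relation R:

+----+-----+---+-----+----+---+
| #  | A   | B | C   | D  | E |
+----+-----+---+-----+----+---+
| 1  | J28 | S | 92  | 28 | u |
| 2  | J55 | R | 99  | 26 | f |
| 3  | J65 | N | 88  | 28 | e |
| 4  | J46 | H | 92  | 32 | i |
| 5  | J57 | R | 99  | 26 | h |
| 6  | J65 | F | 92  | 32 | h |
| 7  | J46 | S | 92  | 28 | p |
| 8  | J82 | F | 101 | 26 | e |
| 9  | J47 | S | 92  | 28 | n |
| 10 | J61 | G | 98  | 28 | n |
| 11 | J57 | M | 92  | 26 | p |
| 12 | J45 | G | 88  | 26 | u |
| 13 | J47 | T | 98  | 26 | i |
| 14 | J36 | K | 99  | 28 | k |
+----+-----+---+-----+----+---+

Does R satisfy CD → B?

(C=92, D=28): rows 1, 7, 9 → B = S, S, S ✓
(C=99, D=26): rows 2, 5 → B = R, R ✓
(C=88, D=28): row 3 → B = N ✓
(C=92, D=32): rows 4, 6 → B takes values {H, F} — violation
(C=101, D=26): row 8 → B = F ✓
(C=98, D=28): row 10 → B = G ✓
(C=92, D=26): row 11 → B = M ✓
(C=88, D=26): row 12 → B = G ✓
(C=98, D=26): row 13 → B = T ✓
(C=99, D=28): row 14 → B = K ✓
Two rows agree on CD but differ on B, so CD → B does not hold.

No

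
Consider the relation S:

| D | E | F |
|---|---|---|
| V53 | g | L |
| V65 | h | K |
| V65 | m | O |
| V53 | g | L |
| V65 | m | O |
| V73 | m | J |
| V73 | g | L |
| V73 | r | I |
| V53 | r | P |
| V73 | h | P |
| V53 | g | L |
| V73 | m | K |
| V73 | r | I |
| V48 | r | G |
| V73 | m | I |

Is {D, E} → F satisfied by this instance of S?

No

(D=V53, E=g): 3 rows → F = L, L, L ✓
(D=V65, E=h): 1 row → F = K ✓
(D=V65, E=m): 2 rows → F = O, O ✓
(D=V73, E=m): 3 rows → F takes values {J, K, I} — violation
(D=V73, E=g): 1 row → F = L ✓
(D=V73, E=r): 2 rows → F = I, I ✓
(D=V53, E=r): 1 row → F = P ✓
(D=V73, E=h): 1 row → F = P ✓
(D=V48, E=r): 1 row → F = G ✓
Two rows agree on {D, E} but differ on F, so {D, E} → F does not hold.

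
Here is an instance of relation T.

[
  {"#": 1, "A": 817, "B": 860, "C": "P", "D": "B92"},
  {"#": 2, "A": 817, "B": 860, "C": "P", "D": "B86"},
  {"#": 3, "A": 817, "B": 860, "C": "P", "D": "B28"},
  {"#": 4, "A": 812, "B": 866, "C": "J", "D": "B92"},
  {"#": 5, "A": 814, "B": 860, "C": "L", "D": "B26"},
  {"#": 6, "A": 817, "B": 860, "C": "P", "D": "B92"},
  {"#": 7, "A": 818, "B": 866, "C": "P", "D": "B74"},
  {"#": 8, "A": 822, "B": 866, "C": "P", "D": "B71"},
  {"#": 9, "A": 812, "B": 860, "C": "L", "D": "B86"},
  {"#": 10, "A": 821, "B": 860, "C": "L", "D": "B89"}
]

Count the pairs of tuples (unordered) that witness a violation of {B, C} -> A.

4

(B=860, C=P): all 4 rows agree on A — 0 pairs.
(B=860, C=L): violating pairs (5,9), (5,10), (9,10) — 3 pairs.
(B=866, C=P): violating pairs (7,8) — 1 pair.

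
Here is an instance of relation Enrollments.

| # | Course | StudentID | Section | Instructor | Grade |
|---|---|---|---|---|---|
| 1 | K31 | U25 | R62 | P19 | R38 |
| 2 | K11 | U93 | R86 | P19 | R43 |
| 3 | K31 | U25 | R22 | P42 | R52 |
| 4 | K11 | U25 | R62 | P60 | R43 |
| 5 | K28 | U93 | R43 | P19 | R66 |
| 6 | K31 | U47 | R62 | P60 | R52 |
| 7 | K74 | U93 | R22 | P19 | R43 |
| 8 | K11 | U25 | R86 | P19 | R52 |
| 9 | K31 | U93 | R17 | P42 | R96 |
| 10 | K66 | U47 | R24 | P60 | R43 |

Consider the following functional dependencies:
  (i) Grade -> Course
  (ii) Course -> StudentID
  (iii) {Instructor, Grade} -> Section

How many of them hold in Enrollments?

(i) Grade -> Course: Grade=R43: rows 2, 4, 7, 10 → Course takes values {K11, K74, K66} — violation; Grade=R52: rows 3, 6, 8 → Course takes values {K31, K11} — violation — fails.
(ii) Course -> StudentID: Course=K31: rows 1, 3, 6, 9 → StudentID takes values {U25, U47, U93} — violation; Course=K11: rows 2, 4, 8 → StudentID takes values {U93, U25} — violation — fails.
(iii) {Instructor, Grade} -> Section: (Instructor=P19, Grade=R43): rows 2, 7 → Section takes values {R86, R22} — violation; (Instructor=P60, Grade=R43): rows 4, 10 → Section takes values {R62, R24} — violation — fails.
None of the 3 dependencies hold.

0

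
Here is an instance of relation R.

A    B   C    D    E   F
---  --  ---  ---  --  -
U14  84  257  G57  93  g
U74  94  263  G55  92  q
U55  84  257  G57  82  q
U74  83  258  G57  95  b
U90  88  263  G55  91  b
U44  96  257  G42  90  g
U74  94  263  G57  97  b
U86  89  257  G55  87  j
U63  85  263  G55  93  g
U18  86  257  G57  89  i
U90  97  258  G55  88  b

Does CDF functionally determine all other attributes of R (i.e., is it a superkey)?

Yes

All 11 rows have distinct CDF values, so CDF → (all attributes) holds and CDF is a superkey.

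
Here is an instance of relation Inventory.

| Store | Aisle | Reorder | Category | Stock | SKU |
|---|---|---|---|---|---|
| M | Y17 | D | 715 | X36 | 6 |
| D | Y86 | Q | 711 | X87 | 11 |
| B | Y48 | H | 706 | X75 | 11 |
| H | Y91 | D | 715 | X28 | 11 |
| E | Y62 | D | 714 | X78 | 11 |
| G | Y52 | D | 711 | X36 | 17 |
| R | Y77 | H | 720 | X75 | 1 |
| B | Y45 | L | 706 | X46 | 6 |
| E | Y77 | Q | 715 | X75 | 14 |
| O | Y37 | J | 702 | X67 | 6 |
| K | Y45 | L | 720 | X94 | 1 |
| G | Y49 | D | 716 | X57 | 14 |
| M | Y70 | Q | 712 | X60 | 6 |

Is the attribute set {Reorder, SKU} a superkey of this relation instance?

Two distinct rows share (Reorder=D, SKU=11), so {Reorder, SKU} does not determine every attribute — not a superkey.

No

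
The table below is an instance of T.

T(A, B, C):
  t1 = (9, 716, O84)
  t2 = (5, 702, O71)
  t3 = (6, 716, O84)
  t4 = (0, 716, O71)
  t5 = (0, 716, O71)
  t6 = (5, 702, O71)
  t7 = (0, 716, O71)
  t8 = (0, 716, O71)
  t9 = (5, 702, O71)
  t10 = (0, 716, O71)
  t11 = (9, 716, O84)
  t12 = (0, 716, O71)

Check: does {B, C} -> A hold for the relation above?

(B=716, C=O84): rows 1, 3, 11 → A takes values {9, 6} — violation
(B=702, C=O71): rows 2, 6, 9 → A = 5, 5, 5 ✓
(B=716, C=O71): rows 4, 5, 7, 8, 10, 12 → A = 0, 0, 0, 0, 0, 0 ✓
Two rows agree on {B, C} but differ on A, so {B, C} -> A does not hold.

No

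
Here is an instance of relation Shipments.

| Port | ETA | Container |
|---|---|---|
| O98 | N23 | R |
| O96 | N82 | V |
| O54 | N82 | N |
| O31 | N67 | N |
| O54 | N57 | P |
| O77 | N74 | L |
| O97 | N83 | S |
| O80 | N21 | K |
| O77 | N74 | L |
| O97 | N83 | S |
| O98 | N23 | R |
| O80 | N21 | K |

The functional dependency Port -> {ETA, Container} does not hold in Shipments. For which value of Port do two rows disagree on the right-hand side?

Port=O98: 2 rows → {ETA,Container} = (N23, R), (N23, R) ✓
Port=O96: 1 row → {ETA,Container} = (N82, V) ✓
Port=O54: 2 rows → {ETA,Container} takes values {(N82, N), (N57, P)} — violation
Port=O31: 1 row → {ETA,Container} = (N67, N) ✓
Port=O77: 2 rows → {ETA,Container} = (N74, L), (N74, L) ✓
Port=O97: 2 rows → {ETA,Container} = (N83, S), (N83, S) ✓
Port=O80: 2 rows → {ETA,Container} = (N21, K), (N21, K) ✓
The only Port value with inconsistent RHS is Port=O54.

O54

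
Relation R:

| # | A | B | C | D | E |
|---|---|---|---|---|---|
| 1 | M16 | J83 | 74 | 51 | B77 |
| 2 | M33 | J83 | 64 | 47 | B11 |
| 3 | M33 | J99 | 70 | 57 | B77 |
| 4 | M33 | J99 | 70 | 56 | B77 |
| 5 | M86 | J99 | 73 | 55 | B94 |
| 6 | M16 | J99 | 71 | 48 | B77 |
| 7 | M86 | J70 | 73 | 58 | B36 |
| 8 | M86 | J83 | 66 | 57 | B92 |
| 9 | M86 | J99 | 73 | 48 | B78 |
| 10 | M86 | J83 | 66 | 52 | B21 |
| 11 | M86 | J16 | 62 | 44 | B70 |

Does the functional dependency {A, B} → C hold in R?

(A=M16, B=J83): row 1 → C = 74 ✓
(A=M33, B=J83): row 2 → C = 64 ✓
(A=M33, B=J99): rows 3, 4 → C = 70, 70 ✓
(A=M86, B=J99): rows 5, 9 → C = 73, 73 ✓
(A=M16, B=J99): row 6 → C = 71 ✓
(A=M86, B=J70): row 7 → C = 73 ✓
(A=M86, B=J83): rows 8, 10 → C = 66, 66 ✓
(A=M86, B=J16): row 11 → C = 62 ✓
Every {A, B} value is associated with a single C value, so {A, B} → C holds.

Yes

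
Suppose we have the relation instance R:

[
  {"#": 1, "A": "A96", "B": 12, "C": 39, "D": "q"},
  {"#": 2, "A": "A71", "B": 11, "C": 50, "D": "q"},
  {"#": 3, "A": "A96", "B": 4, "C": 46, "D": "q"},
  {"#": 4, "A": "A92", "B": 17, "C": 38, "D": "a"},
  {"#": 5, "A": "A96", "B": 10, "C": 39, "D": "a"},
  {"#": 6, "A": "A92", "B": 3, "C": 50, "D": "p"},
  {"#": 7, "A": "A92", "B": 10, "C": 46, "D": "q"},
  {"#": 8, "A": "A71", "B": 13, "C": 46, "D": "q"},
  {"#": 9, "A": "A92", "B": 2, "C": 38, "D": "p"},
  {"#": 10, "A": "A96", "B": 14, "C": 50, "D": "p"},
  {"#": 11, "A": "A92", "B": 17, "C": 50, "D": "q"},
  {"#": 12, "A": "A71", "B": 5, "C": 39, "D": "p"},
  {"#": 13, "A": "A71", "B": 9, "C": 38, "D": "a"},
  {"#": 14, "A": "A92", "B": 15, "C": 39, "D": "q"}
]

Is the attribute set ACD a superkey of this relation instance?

Yes

All 14 rows have distinct ACD values, so ACD → (all attributes) holds and ACD is a superkey.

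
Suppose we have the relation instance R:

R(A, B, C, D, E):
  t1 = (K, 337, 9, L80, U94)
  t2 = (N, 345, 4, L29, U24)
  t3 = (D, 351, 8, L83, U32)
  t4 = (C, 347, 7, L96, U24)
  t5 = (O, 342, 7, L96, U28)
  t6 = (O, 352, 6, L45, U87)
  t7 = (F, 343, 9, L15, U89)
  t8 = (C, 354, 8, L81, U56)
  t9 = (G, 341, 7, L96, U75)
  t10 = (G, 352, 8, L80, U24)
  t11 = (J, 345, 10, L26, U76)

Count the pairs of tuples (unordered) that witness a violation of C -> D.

C=9: violating pairs (1,7) — 1 pair.
C=8: violating pairs (3,8), (3,10), (8,10) — 3 pairs.
C=7: all 3 rows agree on D — 0 pairs.

4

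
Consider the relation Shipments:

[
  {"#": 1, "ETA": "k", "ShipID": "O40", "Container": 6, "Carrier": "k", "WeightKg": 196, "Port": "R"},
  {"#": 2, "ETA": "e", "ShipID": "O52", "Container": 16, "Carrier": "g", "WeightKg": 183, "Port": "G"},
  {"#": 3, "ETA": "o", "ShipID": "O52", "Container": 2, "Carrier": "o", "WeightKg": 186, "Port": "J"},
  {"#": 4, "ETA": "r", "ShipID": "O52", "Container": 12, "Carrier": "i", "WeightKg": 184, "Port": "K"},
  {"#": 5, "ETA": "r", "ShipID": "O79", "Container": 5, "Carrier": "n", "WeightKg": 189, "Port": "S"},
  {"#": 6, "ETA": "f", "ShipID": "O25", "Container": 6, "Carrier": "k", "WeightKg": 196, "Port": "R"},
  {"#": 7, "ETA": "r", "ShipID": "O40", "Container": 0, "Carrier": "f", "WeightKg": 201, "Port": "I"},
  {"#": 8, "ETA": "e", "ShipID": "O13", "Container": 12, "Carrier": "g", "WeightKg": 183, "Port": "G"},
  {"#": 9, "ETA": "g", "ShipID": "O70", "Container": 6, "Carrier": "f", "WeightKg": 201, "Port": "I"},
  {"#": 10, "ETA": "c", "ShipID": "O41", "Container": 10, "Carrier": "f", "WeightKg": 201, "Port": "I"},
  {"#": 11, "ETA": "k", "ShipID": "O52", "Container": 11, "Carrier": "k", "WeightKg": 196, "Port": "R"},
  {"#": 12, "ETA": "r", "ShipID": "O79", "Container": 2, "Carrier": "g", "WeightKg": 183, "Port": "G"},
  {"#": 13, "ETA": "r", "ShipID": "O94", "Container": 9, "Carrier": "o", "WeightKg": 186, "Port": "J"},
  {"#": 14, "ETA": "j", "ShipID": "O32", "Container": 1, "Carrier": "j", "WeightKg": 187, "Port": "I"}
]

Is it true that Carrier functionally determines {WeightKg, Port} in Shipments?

Carrier=k: rows 1, 6, 11 → {WeightKg,Port} = (196, R), (196, R), (196, R) ✓
Carrier=g: rows 2, 8, 12 → {WeightKg,Port} = (183, G), (183, G), (183, G) ✓
Carrier=o: rows 3, 13 → {WeightKg,Port} = (186, J), (186, J) ✓
Carrier=i: row 4 → {WeightKg,Port} = (184, K) ✓
Carrier=n: row 5 → {WeightKg,Port} = (189, S) ✓
Carrier=f: rows 7, 9, 10 → {WeightKg,Port} = (201, I), (201, I), (201, I) ✓
Carrier=j: row 14 → {WeightKg,Port} = (187, I) ✓
Every Carrier value is associated with a single {WeightKg, Port} value, so Carrier → {WeightKg, Port} holds.

Yes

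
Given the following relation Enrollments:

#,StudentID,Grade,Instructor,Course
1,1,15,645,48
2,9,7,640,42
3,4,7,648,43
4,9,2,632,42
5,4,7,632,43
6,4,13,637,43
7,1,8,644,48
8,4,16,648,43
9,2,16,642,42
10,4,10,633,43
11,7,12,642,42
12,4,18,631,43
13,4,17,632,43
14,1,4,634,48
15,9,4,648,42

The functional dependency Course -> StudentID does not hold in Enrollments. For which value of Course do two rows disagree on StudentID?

42

Course=48: rows 1, 7, 14 → StudentID = 1, 1, 1 ✓
Course=42: rows 2, 4, 9, 11, 15 → StudentID takes values {9, 2, 7} — violation
Course=43: rows 3, 5, 6, 8, 10, 12, 13 → StudentID = 4, 4, 4, 4, 4, 4, 4 ✓
The only Course value with inconsistent StudentID is Course=42.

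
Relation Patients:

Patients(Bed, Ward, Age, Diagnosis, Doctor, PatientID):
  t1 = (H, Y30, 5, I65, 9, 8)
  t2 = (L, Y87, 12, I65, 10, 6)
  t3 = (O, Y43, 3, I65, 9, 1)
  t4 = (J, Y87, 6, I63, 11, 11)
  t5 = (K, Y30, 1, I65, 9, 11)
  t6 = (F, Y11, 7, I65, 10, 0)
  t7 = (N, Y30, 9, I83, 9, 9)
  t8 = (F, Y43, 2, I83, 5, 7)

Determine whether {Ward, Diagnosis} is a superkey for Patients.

No

Rows 1 and 5 have the same {Ward, Diagnosis} value (Ward=Y30, Diagnosis=I65) but are distinct tuples, so {Ward, Diagnosis} does not determine every attribute — not a superkey.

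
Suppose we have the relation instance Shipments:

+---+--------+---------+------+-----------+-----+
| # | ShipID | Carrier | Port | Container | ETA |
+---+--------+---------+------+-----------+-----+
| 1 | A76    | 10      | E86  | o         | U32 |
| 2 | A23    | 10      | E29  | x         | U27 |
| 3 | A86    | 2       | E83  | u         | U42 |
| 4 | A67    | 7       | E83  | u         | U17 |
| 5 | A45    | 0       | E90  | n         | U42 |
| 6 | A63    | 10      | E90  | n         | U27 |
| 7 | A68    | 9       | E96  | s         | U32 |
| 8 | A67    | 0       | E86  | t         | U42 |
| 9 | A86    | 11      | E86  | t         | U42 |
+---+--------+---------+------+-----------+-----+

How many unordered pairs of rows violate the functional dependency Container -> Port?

0

Container=u: all 2 rows agree on Port — 0 pairs.
Container=n: all 2 rows agree on Port — 0 pairs.
Container=t: all 2 rows agree on Port — 0 pairs.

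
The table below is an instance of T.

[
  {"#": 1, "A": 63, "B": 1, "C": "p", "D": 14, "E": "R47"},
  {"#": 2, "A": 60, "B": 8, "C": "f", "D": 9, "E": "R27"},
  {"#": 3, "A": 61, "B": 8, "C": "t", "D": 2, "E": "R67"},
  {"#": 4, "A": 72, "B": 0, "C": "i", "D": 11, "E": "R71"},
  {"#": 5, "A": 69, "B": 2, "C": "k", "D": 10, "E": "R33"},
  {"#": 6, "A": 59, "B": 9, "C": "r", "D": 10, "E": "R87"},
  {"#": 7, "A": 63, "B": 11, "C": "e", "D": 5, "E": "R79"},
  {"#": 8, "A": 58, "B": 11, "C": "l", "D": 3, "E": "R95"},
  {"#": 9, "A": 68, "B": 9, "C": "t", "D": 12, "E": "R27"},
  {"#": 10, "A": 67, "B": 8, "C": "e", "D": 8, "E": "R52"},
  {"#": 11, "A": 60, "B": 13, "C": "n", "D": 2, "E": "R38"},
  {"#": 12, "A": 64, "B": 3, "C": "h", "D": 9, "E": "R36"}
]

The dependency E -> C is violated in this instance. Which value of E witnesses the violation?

R27

E=R47: row 1 → C = p ✓
E=R27: rows 2, 9 → C takes values {f, t} — violation
E=R67: row 3 → C = t ✓
E=R71: row 4 → C = i ✓
E=R33: row 5 → C = k ✓
E=R87: row 6 → C = r ✓
E=R79: row 7 → C = e ✓
E=R95: row 8 → C = l ✓
E=R52: row 10 → C = e ✓
E=R38: row 11 → C = n ✓
E=R36: row 12 → C = h ✓
The only E value with inconsistent C is E=R27.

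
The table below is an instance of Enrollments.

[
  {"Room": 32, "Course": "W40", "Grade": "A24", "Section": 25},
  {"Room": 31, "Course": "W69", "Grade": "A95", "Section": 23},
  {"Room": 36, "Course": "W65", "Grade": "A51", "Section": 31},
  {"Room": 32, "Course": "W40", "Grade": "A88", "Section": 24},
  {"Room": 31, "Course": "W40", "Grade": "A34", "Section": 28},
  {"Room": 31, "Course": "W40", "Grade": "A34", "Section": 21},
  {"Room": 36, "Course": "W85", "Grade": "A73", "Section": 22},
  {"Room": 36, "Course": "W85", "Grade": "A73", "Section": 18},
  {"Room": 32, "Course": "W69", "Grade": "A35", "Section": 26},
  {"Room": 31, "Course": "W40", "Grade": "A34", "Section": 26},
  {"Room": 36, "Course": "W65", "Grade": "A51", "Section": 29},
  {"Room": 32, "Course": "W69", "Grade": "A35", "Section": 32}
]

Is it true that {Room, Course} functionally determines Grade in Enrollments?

(Room=32, Course=W40): 2 rows → Grade takes values {A24, A88} — violation
(Room=31, Course=W69): 1 row → Grade = A95 ✓
(Room=36, Course=W65): 2 rows → Grade = A51, A51 ✓
(Room=31, Course=W40): 3 rows → Grade = A34, A34, A34 ✓
(Room=36, Course=W85): 2 rows → Grade = A73, A73 ✓
(Room=32, Course=W69): 2 rows → Grade = A35, A35 ✓
Two rows agree on {Room, Course} but differ on Grade, so {Room, Course} → Grade does not hold.

No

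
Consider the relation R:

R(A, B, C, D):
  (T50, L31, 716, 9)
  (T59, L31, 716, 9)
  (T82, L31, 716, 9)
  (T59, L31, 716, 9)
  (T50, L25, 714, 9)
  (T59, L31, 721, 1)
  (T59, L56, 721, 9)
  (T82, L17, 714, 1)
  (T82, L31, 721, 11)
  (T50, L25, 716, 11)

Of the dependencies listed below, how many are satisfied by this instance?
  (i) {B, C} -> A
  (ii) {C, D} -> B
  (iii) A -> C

1

(i) {B, C} -> A: (B=L31, C=716): 4 rows → A takes values {T50, T59, T82} — violation; (B=L31, C=721): 2 rows → A takes values {T59, T82} — violation — fails.
(ii) {C, D} -> B: every LHS value maps to a single RHS value — holds.
(iii) A -> C: A=T50: 3 rows → C takes values {716, 714} — violation; A=T59: 4 rows → C takes values {716, 721} — violation; A=T82: 3 rows → C takes values {716, 714, 721} — violation — fails.
1 of the 3 dependencies holds.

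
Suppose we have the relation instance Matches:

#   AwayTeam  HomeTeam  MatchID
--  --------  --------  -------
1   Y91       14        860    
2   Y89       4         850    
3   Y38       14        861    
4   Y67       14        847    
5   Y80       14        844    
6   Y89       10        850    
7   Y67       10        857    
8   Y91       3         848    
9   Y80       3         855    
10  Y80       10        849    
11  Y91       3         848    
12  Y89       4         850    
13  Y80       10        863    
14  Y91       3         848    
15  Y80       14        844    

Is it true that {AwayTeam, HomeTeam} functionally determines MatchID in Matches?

No

(AwayTeam=Y91, HomeTeam=14): row 1 → MatchID = 860 ✓
(AwayTeam=Y89, HomeTeam=4): rows 2, 12 → MatchID = 850, 850 ✓
(AwayTeam=Y38, HomeTeam=14): row 3 → MatchID = 861 ✓
(AwayTeam=Y67, HomeTeam=14): row 4 → MatchID = 847 ✓
(AwayTeam=Y80, HomeTeam=14): rows 5, 15 → MatchID = 844, 844 ✓
(AwayTeam=Y89, HomeTeam=10): row 6 → MatchID = 850 ✓
(AwayTeam=Y67, HomeTeam=10): row 7 → MatchID = 857 ✓
(AwayTeam=Y91, HomeTeam=3): rows 8, 11, 14 → MatchID = 848, 848, 848 ✓
(AwayTeam=Y80, HomeTeam=3): row 9 → MatchID = 855 ✓
(AwayTeam=Y80, HomeTeam=10): rows 10, 13 → MatchID takes values {849, 863} — violation
Two rows agree on {AwayTeam, HomeTeam} but differ on MatchID, so {AwayTeam, HomeTeam} -> MatchID does not hold.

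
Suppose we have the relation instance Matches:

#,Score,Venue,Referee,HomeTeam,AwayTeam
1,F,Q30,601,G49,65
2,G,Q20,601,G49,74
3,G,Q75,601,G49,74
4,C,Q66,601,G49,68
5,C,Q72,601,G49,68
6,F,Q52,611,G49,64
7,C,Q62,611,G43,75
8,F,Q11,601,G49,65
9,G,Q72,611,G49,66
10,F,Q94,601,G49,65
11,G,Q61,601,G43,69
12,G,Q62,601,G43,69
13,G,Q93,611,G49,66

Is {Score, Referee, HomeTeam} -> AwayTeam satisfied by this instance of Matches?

Yes

(Score=F, Referee=601, HomeTeam=G49): rows 1, 8, 10 → AwayTeam = 65, 65, 65 ✓
(Score=G, Referee=601, HomeTeam=G49): rows 2, 3 → AwayTeam = 74, 74 ✓
(Score=C, Referee=601, HomeTeam=G49): rows 4, 5 → AwayTeam = 68, 68 ✓
(Score=F, Referee=611, HomeTeam=G49): row 6 → AwayTeam = 64 ✓
(Score=C, Referee=611, HomeTeam=G43): row 7 → AwayTeam = 75 ✓
(Score=G, Referee=611, HomeTeam=G49): rows 9, 13 → AwayTeam = 66, 66 ✓
(Score=G, Referee=601, HomeTeam=G43): rows 11, 12 → AwayTeam = 69, 69 ✓
Every {Score, Referee, HomeTeam} value is associated with a single AwayTeam value, so {Score, Referee, HomeTeam} -> AwayTeam holds.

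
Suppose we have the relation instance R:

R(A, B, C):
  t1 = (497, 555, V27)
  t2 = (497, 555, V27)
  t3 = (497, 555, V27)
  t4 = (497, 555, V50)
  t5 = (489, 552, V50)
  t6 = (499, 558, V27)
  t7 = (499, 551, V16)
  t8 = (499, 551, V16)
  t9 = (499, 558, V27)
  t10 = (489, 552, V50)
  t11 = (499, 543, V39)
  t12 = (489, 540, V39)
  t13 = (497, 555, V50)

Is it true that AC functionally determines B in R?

Yes

(A=497, C=V27): rows 1, 2, 3 → B = 555, 555, 555 ✓
(A=497, C=V50): rows 4, 13 → B = 555, 555 ✓
(A=489, C=V50): rows 5, 10 → B = 552, 552 ✓
(A=499, C=V27): rows 6, 9 → B = 558, 558 ✓
(A=499, C=V16): rows 7, 8 → B = 551, 551 ✓
(A=499, C=V39): row 11 → B = 543 ✓
(A=489, C=V39): row 12 → B = 540 ✓
Every AC value is associated with a single B value, so AC → B holds.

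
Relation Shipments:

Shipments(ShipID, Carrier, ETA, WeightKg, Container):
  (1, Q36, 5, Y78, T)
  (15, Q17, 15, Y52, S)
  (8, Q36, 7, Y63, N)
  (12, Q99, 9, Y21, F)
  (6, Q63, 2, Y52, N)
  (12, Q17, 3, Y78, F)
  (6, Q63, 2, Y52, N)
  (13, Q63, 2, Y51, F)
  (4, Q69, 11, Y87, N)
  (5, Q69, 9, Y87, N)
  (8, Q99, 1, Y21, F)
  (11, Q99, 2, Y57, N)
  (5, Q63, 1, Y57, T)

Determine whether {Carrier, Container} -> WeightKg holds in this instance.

(Carrier=Q36, Container=T): 1 row → WeightKg = Y78 ✓
(Carrier=Q17, Container=S): 1 row → WeightKg = Y52 ✓
(Carrier=Q36, Container=N): 1 row → WeightKg = Y63 ✓
(Carrier=Q99, Container=F): 2 rows → WeightKg = Y21, Y21 ✓
(Carrier=Q63, Container=N): 2 rows → WeightKg = Y52, Y52 ✓
(Carrier=Q17, Container=F): 1 row → WeightKg = Y78 ✓
(Carrier=Q63, Container=F): 1 row → WeightKg = Y51 ✓
(Carrier=Q69, Container=N): 2 rows → WeightKg = Y87, Y87 ✓
(Carrier=Q99, Container=N): 1 row → WeightKg = Y57 ✓
(Carrier=Q63, Container=T): 1 row → WeightKg = Y57 ✓
Every {Carrier, Container} value is associated with a single WeightKg value, so {Carrier, Container} -> WeightKg holds.

Yes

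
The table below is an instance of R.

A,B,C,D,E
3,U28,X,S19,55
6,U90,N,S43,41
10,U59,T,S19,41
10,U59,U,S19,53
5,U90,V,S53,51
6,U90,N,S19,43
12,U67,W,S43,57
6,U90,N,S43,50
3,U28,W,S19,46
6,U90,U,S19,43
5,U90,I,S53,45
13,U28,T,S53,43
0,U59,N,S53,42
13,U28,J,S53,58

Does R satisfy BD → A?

Yes

(B=U28, D=S19): 2 rows → A = 3, 3 ✓
(B=U90, D=S43): 2 rows → A = 6, 6 ✓
(B=U59, D=S19): 2 rows → A = 10, 10 ✓
(B=U90, D=S53): 2 rows → A = 5, 5 ✓
(B=U90, D=S19): 2 rows → A = 6, 6 ✓
(B=U67, D=S43): 1 row → A = 12 ✓
(B=U28, D=S53): 2 rows → A = 13, 13 ✓
(B=U59, D=S53): 1 row → A = 0 ✓
Every BD value is associated with a single A value, so BD → A holds.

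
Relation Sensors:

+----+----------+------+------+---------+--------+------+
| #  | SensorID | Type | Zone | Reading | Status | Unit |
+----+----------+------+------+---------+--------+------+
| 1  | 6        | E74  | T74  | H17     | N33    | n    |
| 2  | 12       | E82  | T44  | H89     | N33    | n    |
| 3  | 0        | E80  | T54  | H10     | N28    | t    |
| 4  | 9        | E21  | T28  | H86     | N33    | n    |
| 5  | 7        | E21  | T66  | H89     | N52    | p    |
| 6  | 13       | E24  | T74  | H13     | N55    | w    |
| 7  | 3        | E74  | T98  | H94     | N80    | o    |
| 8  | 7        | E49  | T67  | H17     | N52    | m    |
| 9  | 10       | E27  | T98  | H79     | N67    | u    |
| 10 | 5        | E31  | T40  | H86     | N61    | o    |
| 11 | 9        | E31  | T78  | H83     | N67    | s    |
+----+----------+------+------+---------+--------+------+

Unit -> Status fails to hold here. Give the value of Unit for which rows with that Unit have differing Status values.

o

Unit=n: rows 1, 2, 4 → Status = N33, N33, N33 ✓
Unit=t: row 3 → Status = N28 ✓
Unit=p: row 5 → Status = N52 ✓
Unit=w: row 6 → Status = N55 ✓
Unit=o: rows 7, 10 → Status takes values {N80, N61} — violation
Unit=m: row 8 → Status = N52 ✓
Unit=u: row 9 → Status = N67 ✓
Unit=s: row 11 → Status = N67 ✓
The only Unit value with inconsistent Status is Unit=o.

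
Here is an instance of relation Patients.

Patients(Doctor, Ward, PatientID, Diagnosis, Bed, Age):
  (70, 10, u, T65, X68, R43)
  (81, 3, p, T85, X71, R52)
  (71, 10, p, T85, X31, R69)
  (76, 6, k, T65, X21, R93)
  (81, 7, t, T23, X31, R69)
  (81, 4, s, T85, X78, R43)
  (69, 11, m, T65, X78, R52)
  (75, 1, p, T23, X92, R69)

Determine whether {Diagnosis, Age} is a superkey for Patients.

No

Two distinct rows share (Diagnosis=T23, Age=R69), so {Diagnosis, Age} does not determine every attribute — not a superkey.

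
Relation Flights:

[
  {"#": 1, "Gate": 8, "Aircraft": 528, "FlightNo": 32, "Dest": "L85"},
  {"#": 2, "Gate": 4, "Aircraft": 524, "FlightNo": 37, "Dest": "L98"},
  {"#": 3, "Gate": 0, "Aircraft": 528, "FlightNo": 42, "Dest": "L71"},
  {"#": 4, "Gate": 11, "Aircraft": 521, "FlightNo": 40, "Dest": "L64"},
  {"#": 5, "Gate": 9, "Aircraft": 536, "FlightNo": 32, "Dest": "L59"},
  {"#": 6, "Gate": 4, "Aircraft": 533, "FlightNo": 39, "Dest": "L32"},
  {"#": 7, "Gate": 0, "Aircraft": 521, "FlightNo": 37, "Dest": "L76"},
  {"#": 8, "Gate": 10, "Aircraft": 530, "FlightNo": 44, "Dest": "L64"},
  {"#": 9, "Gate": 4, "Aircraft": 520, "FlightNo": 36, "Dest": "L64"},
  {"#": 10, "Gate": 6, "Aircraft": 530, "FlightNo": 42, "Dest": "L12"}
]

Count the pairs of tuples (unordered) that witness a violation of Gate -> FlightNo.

4

Gate=4: violating pairs (2,6), (2,9), (6,9) — 3 pairs.
Gate=0: violating pairs (3,7) — 1 pair.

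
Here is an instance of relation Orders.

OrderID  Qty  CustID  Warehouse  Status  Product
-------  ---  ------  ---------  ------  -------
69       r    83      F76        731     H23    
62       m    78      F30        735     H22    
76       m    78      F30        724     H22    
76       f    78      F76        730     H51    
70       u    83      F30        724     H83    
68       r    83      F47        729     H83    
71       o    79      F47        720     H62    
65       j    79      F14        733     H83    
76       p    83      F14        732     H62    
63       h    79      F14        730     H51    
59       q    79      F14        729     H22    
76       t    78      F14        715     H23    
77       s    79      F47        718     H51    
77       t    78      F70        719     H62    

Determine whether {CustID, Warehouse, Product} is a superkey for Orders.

Two distinct rows share (CustID=78, Warehouse=F30, Product=H22), so {CustID, Warehouse, Product} does not determine every attribute — not a superkey.

No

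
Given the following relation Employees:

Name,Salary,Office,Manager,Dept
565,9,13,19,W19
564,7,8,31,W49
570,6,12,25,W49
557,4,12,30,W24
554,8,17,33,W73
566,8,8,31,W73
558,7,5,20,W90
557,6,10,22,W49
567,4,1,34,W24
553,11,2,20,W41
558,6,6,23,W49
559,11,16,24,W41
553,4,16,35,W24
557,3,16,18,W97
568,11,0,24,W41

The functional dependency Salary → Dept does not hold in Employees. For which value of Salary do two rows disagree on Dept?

Salary=9: 1 row → Dept = W19 ✓
Salary=7: 2 rows → Dept takes values {W49, W90} — violation
Salary=6: 3 rows → Dept = W49, W49, W49 ✓
Salary=4: 3 rows → Dept = W24, W24, W24 ✓
Salary=8: 2 rows → Dept = W73, W73 ✓
Salary=11: 3 rows → Dept = W41, W41, W41 ✓
Salary=3: 1 row → Dept = W97 ✓
The only Salary value with inconsistent Dept is Salary=7.

7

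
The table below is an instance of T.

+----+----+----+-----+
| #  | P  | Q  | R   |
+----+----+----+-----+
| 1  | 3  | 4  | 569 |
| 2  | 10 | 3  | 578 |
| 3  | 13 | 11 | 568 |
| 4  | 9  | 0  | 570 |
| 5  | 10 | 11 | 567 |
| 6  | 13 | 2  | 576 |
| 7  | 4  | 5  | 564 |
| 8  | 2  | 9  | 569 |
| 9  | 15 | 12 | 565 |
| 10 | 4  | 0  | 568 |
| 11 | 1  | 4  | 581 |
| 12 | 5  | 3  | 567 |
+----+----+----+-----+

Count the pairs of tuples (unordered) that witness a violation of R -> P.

R=569: violating pairs (1,8) — 1 pair.
R=568: violating pairs (3,10) — 1 pair.
R=567: violating pairs (5,12) — 1 pair.

3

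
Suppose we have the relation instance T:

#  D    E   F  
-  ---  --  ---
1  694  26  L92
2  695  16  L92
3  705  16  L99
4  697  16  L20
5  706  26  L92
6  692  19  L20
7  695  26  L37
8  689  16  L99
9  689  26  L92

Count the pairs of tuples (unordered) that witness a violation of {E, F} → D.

(E=26, F=L92): violating pairs (1,5), (1,9), (5,9) — 3 pairs.
(E=16, F=L99): violating pairs (3,8) — 1 pair.

4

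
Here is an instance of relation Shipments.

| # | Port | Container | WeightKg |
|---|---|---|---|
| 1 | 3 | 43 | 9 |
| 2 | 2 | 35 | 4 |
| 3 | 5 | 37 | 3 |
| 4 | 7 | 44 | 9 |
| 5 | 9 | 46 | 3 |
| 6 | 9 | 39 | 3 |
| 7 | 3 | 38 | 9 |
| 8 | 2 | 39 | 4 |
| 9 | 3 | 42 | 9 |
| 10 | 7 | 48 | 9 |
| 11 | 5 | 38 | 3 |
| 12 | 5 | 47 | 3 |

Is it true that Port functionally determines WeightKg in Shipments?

Yes

Port=3: rows 1, 7, 9 → WeightKg = 9, 9, 9 ✓
Port=2: rows 2, 8 → WeightKg = 4, 4 ✓
Port=5: rows 3, 11, 12 → WeightKg = 3, 3, 3 ✓
Port=7: rows 4, 10 → WeightKg = 9, 9 ✓
Port=9: rows 5, 6 → WeightKg = 3, 3 ✓
Every Port value is associated with a single WeightKg value, so Port → WeightKg holds.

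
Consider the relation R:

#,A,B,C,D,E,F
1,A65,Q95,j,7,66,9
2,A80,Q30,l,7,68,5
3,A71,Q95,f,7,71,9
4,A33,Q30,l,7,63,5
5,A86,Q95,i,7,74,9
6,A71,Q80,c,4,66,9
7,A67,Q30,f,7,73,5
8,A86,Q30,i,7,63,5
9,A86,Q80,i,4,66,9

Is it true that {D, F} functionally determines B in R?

(D=7, F=9): rows 1, 3, 5 → B = Q95, Q95, Q95 ✓
(D=7, F=5): rows 2, 4, 7, 8 → B = Q30, Q30, Q30, Q30 ✓
(D=4, F=9): rows 6, 9 → B = Q80, Q80 ✓
Every {D, F} value is associated with a single B value, so {D, F} -> B holds.

Yes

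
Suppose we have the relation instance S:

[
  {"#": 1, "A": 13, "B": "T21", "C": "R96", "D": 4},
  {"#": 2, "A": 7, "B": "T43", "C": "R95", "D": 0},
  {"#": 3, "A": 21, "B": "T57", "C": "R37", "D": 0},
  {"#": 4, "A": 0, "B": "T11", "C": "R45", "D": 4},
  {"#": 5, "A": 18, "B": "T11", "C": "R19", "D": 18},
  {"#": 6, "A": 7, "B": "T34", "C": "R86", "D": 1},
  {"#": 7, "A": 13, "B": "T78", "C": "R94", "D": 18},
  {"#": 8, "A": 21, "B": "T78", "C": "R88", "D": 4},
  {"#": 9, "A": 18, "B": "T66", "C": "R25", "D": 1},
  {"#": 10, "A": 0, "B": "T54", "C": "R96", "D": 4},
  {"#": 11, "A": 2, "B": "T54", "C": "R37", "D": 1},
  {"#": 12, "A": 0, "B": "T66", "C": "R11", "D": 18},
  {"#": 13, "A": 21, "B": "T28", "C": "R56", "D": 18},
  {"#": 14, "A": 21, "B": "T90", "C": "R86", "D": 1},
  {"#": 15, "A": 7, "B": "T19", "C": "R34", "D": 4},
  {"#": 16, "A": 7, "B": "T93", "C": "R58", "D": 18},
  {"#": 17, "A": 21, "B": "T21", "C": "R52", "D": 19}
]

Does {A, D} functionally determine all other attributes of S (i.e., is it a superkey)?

No

Rows 4 and 10 have the same {A, D} value (A=0, D=4) but are distinct tuples, so {A, D} does not determine every attribute — not a superkey.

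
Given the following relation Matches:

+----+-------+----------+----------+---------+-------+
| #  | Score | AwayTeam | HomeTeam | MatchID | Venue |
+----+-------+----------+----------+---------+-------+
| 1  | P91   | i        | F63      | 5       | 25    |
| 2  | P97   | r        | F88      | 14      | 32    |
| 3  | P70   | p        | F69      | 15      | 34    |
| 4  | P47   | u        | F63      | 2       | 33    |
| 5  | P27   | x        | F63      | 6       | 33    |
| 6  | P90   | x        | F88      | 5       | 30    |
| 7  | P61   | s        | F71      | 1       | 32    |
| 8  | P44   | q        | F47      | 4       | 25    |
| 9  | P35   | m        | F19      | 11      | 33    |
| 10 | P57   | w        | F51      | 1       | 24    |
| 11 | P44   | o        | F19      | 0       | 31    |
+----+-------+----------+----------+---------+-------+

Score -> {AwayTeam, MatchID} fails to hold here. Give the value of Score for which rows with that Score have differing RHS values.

P44

Score=P91: row 1 → {AwayTeam,MatchID} = (i, 5) ✓
Score=P97: row 2 → {AwayTeam,MatchID} = (r, 14) ✓
Score=P70: row 3 → {AwayTeam,MatchID} = (p, 15) ✓
Score=P47: row 4 → {AwayTeam,MatchID} = (u, 2) ✓
Score=P27: row 5 → {AwayTeam,MatchID} = (x, 6) ✓
Score=P90: row 6 → {AwayTeam,MatchID} = (x, 5) ✓
Score=P61: row 7 → {AwayTeam,MatchID} = (s, 1) ✓
Score=P44: rows 8, 11 → {AwayTeam,MatchID} takes values {(q, 4), (o, 0)} — violation
Score=P35: row 9 → {AwayTeam,MatchID} = (m, 11) ✓
Score=P57: row 10 → {AwayTeam,MatchID} = (w, 1) ✓
The only Score value with inconsistent RHS is Score=P44.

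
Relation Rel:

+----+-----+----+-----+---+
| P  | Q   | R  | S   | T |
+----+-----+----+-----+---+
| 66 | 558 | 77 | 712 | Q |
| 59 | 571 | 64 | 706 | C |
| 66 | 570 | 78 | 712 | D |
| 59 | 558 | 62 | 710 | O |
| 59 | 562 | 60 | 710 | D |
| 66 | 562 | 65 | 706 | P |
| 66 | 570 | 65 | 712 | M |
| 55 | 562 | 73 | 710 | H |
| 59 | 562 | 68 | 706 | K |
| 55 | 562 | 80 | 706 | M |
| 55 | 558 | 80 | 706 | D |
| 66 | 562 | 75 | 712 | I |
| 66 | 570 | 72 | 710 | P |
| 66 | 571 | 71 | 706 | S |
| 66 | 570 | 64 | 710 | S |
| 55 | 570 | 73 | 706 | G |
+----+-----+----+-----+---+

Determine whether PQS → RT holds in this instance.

(P=66, Q=558, S=712): 1 row → {R,T} = (77, Q) ✓
(P=59, Q=571, S=706): 1 row → {R,T} = (64, C) ✓
(P=66, Q=570, S=712): 2 rows → {R,T} takes values {(78, D), (65, M)} — violation
(P=59, Q=558, S=710): 1 row → {R,T} = (62, O) ✓
(P=59, Q=562, S=710): 1 row → {R,T} = (60, D) ✓
(P=66, Q=562, S=706): 1 row → {R,T} = (65, P) ✓
(P=55, Q=562, S=710): 1 row → {R,T} = (73, H) ✓
(P=59, Q=562, S=706): 1 row → {R,T} = (68, K) ✓
(P=55, Q=562, S=706): 1 row → {R,T} = (80, M) ✓
(P=55, Q=558, S=706): 1 row → {R,T} = (80, D) ✓
(P=66, Q=562, S=712): 1 row → {R,T} = (75, I) ✓
(P=66, Q=570, S=710): 2 rows → {R,T} takes values {(72, P), (64, S)} — violation
(P=66, Q=571, S=706): 1 row → {R,T} = (71, S) ✓
(P=55, Q=570, S=706): 1 row → {R,T} = (73, G) ✓
Two rows agree on PQS but differ on RT, so PQS → RT does not hold.

No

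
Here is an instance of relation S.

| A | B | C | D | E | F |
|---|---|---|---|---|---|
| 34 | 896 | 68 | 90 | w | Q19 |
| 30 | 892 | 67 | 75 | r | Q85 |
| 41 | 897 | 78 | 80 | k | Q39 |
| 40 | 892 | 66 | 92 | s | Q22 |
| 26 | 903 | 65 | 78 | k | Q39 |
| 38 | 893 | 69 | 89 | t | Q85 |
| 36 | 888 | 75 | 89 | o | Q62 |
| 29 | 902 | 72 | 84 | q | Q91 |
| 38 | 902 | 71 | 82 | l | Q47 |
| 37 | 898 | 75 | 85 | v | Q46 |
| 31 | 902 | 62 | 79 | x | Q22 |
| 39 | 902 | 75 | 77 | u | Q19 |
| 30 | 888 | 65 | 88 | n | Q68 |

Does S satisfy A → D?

No

A=34: 1 row → D = 90 ✓
A=30: 2 rows → D takes values {75, 88} — violation
A=41: 1 row → D = 80 ✓
A=40: 1 row → D = 92 ✓
A=26: 1 row → D = 78 ✓
A=38: 2 rows → D takes values {89, 82} — violation
A=36: 1 row → D = 89 ✓
A=29: 1 row → D = 84 ✓
A=37: 1 row → D = 85 ✓
A=31: 1 row → D = 79 ✓
A=39: 1 row → D = 77 ✓
Two rows agree on A but differ on D, so A → D does not hold.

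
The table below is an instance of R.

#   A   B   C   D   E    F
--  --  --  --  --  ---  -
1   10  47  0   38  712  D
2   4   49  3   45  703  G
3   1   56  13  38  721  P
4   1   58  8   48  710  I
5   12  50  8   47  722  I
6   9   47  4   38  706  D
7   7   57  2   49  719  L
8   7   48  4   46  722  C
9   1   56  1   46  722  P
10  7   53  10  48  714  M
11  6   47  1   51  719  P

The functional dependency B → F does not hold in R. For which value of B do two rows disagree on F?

B=47: rows 1, 6, 11 → F takes values {D, P} — violation
B=49: row 2 → F = G ✓
B=56: rows 3, 9 → F = P, P ✓
B=58: row 4 → F = I ✓
B=50: row 5 → F = I ✓
B=57: row 7 → F = L ✓
B=48: row 8 → F = C ✓
B=53: row 10 → F = M ✓
The only B value with inconsistent F is B=47.

47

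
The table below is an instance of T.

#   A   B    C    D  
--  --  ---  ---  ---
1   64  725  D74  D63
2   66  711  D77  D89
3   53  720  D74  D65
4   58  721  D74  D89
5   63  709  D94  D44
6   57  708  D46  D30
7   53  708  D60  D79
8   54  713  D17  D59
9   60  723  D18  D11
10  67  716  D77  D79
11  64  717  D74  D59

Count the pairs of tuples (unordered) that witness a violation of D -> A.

D=D89: violating pairs (2,4) — 1 pair.
D=D79: violating pairs (7,10) — 1 pair.
D=D59: violating pairs (8,11) — 1 pair.

3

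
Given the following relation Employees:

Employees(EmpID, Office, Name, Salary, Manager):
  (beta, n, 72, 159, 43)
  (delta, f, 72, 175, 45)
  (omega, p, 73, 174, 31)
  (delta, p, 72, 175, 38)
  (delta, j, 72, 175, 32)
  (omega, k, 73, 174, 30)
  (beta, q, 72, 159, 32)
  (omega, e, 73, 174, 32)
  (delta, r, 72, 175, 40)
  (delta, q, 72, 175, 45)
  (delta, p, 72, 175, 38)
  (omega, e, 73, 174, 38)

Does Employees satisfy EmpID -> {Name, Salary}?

EmpID=beta: 2 rows → {Name,Salary} = (72, 159), (72, 159) ✓
EmpID=delta: 6 rows → {Name,Salary} = (72, 175), (72, 175), (72, 175), (72, 175), (72, 175), (72, 175) ✓
EmpID=omega: 4 rows → {Name,Salary} = (73, 174), (73, 174), (73, 174), (73, 174) ✓
Every EmpID value is associated with a single {Name, Salary} value, so EmpID -> {Name, Salary} holds.

Yes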